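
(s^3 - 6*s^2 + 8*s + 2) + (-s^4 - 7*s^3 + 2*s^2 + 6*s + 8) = -s^4 - 6*s^3 - 4*s^2 + 14*s + 10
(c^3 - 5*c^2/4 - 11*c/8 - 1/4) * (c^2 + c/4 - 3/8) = c^5 - c^4 - 33*c^3/16 - c^2/8 + 29*c/64 + 3/32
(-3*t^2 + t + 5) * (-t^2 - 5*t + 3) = 3*t^4 + 14*t^3 - 19*t^2 - 22*t + 15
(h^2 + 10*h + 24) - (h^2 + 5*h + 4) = 5*h + 20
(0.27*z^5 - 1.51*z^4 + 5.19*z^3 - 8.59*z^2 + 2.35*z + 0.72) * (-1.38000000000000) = -0.3726*z^5 + 2.0838*z^4 - 7.1622*z^3 + 11.8542*z^2 - 3.243*z - 0.9936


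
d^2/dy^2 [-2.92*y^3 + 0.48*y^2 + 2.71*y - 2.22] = 0.96 - 17.52*y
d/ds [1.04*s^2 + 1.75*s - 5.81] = 2.08*s + 1.75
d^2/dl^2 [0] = 0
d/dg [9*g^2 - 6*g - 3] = 18*g - 6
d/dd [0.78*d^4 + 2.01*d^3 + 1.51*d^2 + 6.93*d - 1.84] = 3.12*d^3 + 6.03*d^2 + 3.02*d + 6.93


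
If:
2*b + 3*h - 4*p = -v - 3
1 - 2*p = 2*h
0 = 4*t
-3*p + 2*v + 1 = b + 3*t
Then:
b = 11*v/13 - 1/2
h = -5*v/13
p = 5*v/13 + 1/2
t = 0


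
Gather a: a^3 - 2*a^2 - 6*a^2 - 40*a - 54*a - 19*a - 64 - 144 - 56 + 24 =a^3 - 8*a^2 - 113*a - 240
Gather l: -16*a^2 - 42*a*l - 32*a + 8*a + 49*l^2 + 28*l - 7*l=-16*a^2 - 24*a + 49*l^2 + l*(21 - 42*a)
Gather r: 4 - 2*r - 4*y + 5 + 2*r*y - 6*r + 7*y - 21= r*(2*y - 8) + 3*y - 12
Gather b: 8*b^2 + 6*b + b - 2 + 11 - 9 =8*b^2 + 7*b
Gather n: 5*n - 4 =5*n - 4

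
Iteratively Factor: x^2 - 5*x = (x)*(x - 5)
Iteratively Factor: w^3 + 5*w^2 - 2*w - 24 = (w - 2)*(w^2 + 7*w + 12) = (w - 2)*(w + 4)*(w + 3)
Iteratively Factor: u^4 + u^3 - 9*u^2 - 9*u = (u)*(u^3 + u^2 - 9*u - 9) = u*(u + 3)*(u^2 - 2*u - 3) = u*(u - 3)*(u + 3)*(u + 1)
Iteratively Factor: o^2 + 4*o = (o)*(o + 4)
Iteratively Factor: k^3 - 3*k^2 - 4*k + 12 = (k - 2)*(k^2 - k - 6) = (k - 2)*(k + 2)*(k - 3)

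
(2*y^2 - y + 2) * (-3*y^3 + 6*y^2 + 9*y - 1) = -6*y^5 + 15*y^4 + 6*y^3 + y^2 + 19*y - 2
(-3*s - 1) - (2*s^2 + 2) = -2*s^2 - 3*s - 3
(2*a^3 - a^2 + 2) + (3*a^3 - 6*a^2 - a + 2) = 5*a^3 - 7*a^2 - a + 4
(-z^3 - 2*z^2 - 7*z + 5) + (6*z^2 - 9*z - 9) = -z^3 + 4*z^2 - 16*z - 4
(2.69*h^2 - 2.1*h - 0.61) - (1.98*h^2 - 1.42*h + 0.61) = 0.71*h^2 - 0.68*h - 1.22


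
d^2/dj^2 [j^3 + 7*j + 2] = 6*j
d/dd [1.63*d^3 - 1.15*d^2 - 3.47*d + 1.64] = 4.89*d^2 - 2.3*d - 3.47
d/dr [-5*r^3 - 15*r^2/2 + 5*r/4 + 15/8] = -15*r^2 - 15*r + 5/4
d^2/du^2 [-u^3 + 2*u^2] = 4 - 6*u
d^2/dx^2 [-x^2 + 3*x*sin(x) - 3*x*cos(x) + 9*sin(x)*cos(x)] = 3*sqrt(2)*x*cos(x + pi/4) - 18*sin(2*x) + 6*sqrt(2)*sin(x + pi/4) - 2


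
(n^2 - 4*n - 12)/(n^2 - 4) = (n - 6)/(n - 2)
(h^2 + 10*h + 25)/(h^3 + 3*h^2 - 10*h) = (h + 5)/(h*(h - 2))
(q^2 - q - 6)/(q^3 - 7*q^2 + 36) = 1/(q - 6)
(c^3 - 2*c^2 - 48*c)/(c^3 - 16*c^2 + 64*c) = (c + 6)/(c - 8)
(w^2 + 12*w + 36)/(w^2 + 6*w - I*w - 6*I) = (w + 6)/(w - I)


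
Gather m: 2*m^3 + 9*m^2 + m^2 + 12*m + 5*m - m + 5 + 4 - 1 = 2*m^3 + 10*m^2 + 16*m + 8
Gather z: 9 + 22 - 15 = 16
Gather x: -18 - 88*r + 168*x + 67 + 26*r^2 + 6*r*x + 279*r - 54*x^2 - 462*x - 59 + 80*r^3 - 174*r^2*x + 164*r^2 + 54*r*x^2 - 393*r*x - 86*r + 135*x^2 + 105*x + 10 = 80*r^3 + 190*r^2 + 105*r + x^2*(54*r + 81) + x*(-174*r^2 - 387*r - 189)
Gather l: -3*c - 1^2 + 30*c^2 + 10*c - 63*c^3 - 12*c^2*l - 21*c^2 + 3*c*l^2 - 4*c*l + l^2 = -63*c^3 + 9*c^2 + 7*c + l^2*(3*c + 1) + l*(-12*c^2 - 4*c) - 1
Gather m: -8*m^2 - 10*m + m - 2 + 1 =-8*m^2 - 9*m - 1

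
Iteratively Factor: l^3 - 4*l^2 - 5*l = (l)*(l^2 - 4*l - 5) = l*(l + 1)*(l - 5)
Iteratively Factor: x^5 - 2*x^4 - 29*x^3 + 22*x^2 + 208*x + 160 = (x + 2)*(x^4 - 4*x^3 - 21*x^2 + 64*x + 80) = (x + 1)*(x + 2)*(x^3 - 5*x^2 - 16*x + 80) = (x + 1)*(x + 2)*(x + 4)*(x^2 - 9*x + 20) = (x - 4)*(x + 1)*(x + 2)*(x + 4)*(x - 5)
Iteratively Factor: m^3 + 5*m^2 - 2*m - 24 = (m + 4)*(m^2 + m - 6) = (m + 3)*(m + 4)*(m - 2)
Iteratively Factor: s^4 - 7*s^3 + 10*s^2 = (s - 2)*(s^3 - 5*s^2) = s*(s - 2)*(s^2 - 5*s) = s*(s - 5)*(s - 2)*(s)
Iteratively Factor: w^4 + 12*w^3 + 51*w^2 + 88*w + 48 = (w + 3)*(w^3 + 9*w^2 + 24*w + 16) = (w + 3)*(w + 4)*(w^2 + 5*w + 4) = (w + 1)*(w + 3)*(w + 4)*(w + 4)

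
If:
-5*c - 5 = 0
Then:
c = -1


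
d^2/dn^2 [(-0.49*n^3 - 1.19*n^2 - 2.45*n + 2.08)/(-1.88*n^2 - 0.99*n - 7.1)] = (0.768362000000025*n^3 - 118.748772*n^2 - 71.237976*n + 136.984164)/(6.644672*n^6 + 10.497168*n^5 + 80.810484*n^4 + 80.257419*n^3 + 305.18853*n^2 + 149.7177*n + 357.911)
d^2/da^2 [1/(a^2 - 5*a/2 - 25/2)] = 4*(4*a^2 - 10*a - (4*a - 5)^2 - 50)/(-2*a^2 + 5*a + 25)^3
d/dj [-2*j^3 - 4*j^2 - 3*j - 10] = -6*j^2 - 8*j - 3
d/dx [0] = 0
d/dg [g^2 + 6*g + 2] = 2*g + 6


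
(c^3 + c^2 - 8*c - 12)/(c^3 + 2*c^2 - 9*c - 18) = (c + 2)/(c + 3)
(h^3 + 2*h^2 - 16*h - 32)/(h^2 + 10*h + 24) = (h^2 - 2*h - 8)/(h + 6)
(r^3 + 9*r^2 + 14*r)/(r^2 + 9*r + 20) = r*(r^2 + 9*r + 14)/(r^2 + 9*r + 20)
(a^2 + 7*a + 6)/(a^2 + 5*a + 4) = (a + 6)/(a + 4)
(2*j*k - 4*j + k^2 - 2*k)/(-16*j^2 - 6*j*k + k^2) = (2 - k)/(8*j - k)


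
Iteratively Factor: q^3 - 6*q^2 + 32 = (q - 4)*(q^2 - 2*q - 8) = (q - 4)^2*(q + 2)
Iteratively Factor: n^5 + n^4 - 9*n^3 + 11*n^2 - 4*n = (n - 1)*(n^4 + 2*n^3 - 7*n^2 + 4*n) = (n - 1)*(n + 4)*(n^3 - 2*n^2 + n) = (n - 1)^2*(n + 4)*(n^2 - n) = n*(n - 1)^2*(n + 4)*(n - 1)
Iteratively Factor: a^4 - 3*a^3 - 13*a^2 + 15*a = (a + 3)*(a^3 - 6*a^2 + 5*a) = (a - 1)*(a + 3)*(a^2 - 5*a) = (a - 5)*(a - 1)*(a + 3)*(a)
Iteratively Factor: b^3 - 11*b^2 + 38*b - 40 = (b - 4)*(b^2 - 7*b + 10) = (b - 5)*(b - 4)*(b - 2)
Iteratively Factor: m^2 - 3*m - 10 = (m + 2)*(m - 5)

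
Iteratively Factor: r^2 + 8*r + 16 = (r + 4)*(r + 4)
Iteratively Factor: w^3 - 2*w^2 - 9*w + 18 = (w - 3)*(w^2 + w - 6) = (w - 3)*(w - 2)*(w + 3)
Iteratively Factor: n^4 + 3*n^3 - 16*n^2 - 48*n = (n + 3)*(n^3 - 16*n) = (n + 3)*(n + 4)*(n^2 - 4*n) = (n - 4)*(n + 3)*(n + 4)*(n)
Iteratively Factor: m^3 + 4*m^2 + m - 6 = (m + 2)*(m^2 + 2*m - 3) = (m + 2)*(m + 3)*(m - 1)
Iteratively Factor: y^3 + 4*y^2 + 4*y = (y + 2)*(y^2 + 2*y) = y*(y + 2)*(y + 2)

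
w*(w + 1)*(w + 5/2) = w^3 + 7*w^2/2 + 5*w/2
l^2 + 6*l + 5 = (l + 1)*(l + 5)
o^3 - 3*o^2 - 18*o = o*(o - 6)*(o + 3)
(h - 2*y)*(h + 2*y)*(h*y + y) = h^3*y + h^2*y - 4*h*y^3 - 4*y^3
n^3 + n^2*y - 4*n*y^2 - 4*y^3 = (n - 2*y)*(n + y)*(n + 2*y)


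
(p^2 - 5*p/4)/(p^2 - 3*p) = (p - 5/4)/(p - 3)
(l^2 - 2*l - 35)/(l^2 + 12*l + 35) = (l - 7)/(l + 7)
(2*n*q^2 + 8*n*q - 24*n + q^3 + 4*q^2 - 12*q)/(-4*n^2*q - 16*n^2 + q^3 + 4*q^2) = (q^2 + 4*q - 12)/(-2*n*q - 8*n + q^2 + 4*q)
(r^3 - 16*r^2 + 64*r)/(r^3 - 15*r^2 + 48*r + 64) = r/(r + 1)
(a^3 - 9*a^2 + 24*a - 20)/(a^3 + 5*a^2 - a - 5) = (a^3 - 9*a^2 + 24*a - 20)/(a^3 + 5*a^2 - a - 5)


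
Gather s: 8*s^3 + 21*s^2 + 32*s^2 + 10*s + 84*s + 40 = 8*s^3 + 53*s^2 + 94*s + 40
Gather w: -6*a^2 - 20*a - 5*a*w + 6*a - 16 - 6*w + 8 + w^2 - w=-6*a^2 - 14*a + w^2 + w*(-5*a - 7) - 8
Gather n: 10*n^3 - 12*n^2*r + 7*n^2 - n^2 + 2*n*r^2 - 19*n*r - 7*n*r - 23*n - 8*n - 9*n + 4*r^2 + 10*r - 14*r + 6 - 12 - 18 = 10*n^3 + n^2*(6 - 12*r) + n*(2*r^2 - 26*r - 40) + 4*r^2 - 4*r - 24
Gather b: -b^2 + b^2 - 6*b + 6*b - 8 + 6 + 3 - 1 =0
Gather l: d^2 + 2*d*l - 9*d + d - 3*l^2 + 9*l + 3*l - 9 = d^2 - 8*d - 3*l^2 + l*(2*d + 12) - 9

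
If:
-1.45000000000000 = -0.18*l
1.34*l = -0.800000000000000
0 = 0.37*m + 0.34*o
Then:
No Solution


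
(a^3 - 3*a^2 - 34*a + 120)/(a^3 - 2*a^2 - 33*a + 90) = (a - 4)/(a - 3)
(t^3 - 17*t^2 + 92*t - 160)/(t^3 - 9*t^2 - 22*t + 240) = (t^2 - 9*t + 20)/(t^2 - t - 30)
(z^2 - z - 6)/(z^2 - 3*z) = (z + 2)/z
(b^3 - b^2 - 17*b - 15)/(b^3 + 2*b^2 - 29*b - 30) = (b + 3)/(b + 6)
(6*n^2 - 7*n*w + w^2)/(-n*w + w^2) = (-6*n + w)/w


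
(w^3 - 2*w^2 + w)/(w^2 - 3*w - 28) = w*(-w^2 + 2*w - 1)/(-w^2 + 3*w + 28)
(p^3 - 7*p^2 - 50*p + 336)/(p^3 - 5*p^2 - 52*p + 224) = (p - 6)/(p - 4)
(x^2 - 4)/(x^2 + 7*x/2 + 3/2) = 2*(x^2 - 4)/(2*x^2 + 7*x + 3)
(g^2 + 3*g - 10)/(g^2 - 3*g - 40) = (g - 2)/(g - 8)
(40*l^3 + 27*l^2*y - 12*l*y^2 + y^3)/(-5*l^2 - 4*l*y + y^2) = -8*l + y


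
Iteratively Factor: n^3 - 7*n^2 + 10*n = (n)*(n^2 - 7*n + 10) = n*(n - 5)*(n - 2)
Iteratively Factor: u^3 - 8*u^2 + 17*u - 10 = (u - 5)*(u^2 - 3*u + 2) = (u - 5)*(u - 2)*(u - 1)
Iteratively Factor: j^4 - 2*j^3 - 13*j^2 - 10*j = (j + 1)*(j^3 - 3*j^2 - 10*j) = (j - 5)*(j + 1)*(j^2 + 2*j) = j*(j - 5)*(j + 1)*(j + 2)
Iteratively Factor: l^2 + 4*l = (l)*(l + 4)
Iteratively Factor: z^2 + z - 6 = (z + 3)*(z - 2)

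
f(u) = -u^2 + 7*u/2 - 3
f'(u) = 7/2 - 2*u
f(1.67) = 0.06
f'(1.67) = 0.16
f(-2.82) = -20.82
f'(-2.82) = 9.14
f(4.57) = -7.89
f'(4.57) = -5.64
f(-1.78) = -12.40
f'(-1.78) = 7.06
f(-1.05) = -7.78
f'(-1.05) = 5.60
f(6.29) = -20.55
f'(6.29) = -9.08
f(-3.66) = -29.21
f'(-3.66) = 10.82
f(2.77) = -0.98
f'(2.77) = -2.04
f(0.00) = -3.00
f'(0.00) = 3.50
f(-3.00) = -22.50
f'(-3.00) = 9.50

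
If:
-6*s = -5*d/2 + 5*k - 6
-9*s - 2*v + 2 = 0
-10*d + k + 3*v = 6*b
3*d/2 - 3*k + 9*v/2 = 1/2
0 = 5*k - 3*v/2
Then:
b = 23327/6660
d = -1003/555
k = 99/370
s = 8/333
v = 33/37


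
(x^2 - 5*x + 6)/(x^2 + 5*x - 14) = (x - 3)/(x + 7)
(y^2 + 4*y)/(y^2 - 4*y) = (y + 4)/(y - 4)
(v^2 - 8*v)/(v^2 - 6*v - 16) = v/(v + 2)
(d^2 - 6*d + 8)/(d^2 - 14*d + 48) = (d^2 - 6*d + 8)/(d^2 - 14*d + 48)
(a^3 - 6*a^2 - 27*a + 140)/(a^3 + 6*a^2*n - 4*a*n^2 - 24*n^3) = (a^3 - 6*a^2 - 27*a + 140)/(a^3 + 6*a^2*n - 4*a*n^2 - 24*n^3)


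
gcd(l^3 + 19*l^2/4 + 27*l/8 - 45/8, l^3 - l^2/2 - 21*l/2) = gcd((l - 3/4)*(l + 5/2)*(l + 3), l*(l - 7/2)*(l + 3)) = l + 3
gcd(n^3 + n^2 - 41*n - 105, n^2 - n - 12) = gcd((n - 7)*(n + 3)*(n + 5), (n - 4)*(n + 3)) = n + 3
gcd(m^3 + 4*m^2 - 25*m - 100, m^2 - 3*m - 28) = m + 4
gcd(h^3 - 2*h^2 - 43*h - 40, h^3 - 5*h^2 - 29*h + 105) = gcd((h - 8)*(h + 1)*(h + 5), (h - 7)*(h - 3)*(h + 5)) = h + 5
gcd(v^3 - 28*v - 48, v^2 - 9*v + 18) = v - 6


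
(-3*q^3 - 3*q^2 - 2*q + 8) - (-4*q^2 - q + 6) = -3*q^3 + q^2 - q + 2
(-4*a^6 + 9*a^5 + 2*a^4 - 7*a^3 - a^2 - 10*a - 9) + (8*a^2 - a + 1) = -4*a^6 + 9*a^5 + 2*a^4 - 7*a^3 + 7*a^2 - 11*a - 8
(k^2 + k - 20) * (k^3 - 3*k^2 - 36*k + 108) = k^5 - 2*k^4 - 59*k^3 + 132*k^2 + 828*k - 2160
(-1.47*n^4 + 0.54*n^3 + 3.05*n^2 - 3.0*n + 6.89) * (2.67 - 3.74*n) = 5.4978*n^5 - 5.9445*n^4 - 9.9652*n^3 + 19.3635*n^2 - 33.7786*n + 18.3963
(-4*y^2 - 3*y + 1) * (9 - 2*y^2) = 8*y^4 + 6*y^3 - 38*y^2 - 27*y + 9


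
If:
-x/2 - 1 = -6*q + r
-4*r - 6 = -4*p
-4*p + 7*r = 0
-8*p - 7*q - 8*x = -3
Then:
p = 7/2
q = 23/103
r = 2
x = -342/103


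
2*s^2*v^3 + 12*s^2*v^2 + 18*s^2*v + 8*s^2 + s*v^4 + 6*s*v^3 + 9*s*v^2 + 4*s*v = (2*s + v)*(v + 1)*(v + 4)*(s*v + s)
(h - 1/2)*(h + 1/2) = h^2 - 1/4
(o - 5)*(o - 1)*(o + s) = o^3 + o^2*s - 6*o^2 - 6*o*s + 5*o + 5*s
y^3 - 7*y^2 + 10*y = y*(y - 5)*(y - 2)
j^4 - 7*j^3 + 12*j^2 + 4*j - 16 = (j - 4)*(j - 2)^2*(j + 1)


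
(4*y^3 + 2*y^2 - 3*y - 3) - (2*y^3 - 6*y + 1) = 2*y^3 + 2*y^2 + 3*y - 4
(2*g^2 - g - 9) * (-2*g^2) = -4*g^4 + 2*g^3 + 18*g^2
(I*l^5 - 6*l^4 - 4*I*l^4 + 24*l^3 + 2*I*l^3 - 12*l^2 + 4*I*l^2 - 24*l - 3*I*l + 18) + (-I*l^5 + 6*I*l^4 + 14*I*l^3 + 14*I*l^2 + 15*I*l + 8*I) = -6*l^4 + 2*I*l^4 + 24*l^3 + 16*I*l^3 - 12*l^2 + 18*I*l^2 - 24*l + 12*I*l + 18 + 8*I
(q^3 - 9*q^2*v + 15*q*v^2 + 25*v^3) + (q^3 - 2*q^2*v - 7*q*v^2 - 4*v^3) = 2*q^3 - 11*q^2*v + 8*q*v^2 + 21*v^3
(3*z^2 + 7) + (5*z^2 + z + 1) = 8*z^2 + z + 8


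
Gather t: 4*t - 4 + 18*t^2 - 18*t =18*t^2 - 14*t - 4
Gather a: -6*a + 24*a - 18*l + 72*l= 18*a + 54*l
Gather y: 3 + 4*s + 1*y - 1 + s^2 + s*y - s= s^2 + 3*s + y*(s + 1) + 2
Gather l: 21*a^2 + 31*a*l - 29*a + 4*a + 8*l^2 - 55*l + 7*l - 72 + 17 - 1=21*a^2 - 25*a + 8*l^2 + l*(31*a - 48) - 56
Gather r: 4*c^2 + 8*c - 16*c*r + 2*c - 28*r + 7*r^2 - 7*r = 4*c^2 + 10*c + 7*r^2 + r*(-16*c - 35)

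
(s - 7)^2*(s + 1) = s^3 - 13*s^2 + 35*s + 49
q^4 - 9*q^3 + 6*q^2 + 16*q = q*(q - 8)*(q - 2)*(q + 1)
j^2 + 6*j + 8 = (j + 2)*(j + 4)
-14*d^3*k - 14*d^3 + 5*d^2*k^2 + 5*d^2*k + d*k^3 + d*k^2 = (-2*d + k)*(7*d + k)*(d*k + d)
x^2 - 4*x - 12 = (x - 6)*(x + 2)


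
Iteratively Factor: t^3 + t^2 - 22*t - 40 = (t - 5)*(t^2 + 6*t + 8) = (t - 5)*(t + 4)*(t + 2)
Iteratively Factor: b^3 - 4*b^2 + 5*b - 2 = (b - 1)*(b^2 - 3*b + 2) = (b - 2)*(b - 1)*(b - 1)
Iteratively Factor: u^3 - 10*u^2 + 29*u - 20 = (u - 1)*(u^2 - 9*u + 20) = (u - 4)*(u - 1)*(u - 5)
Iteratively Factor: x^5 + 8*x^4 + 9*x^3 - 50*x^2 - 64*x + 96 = (x + 4)*(x^4 + 4*x^3 - 7*x^2 - 22*x + 24) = (x - 1)*(x + 4)*(x^3 + 5*x^2 - 2*x - 24) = (x - 1)*(x + 3)*(x + 4)*(x^2 + 2*x - 8) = (x - 1)*(x + 3)*(x + 4)^2*(x - 2)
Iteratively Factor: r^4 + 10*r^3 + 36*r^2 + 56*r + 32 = (r + 2)*(r^3 + 8*r^2 + 20*r + 16) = (r + 2)^2*(r^2 + 6*r + 8) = (r + 2)^2*(r + 4)*(r + 2)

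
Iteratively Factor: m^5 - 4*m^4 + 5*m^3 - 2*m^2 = (m - 1)*(m^4 - 3*m^3 + 2*m^2) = m*(m - 1)*(m^3 - 3*m^2 + 2*m) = m^2*(m - 1)*(m^2 - 3*m + 2) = m^2*(m - 2)*(m - 1)*(m - 1)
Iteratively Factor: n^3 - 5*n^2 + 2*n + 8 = (n - 2)*(n^2 - 3*n - 4) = (n - 2)*(n + 1)*(n - 4)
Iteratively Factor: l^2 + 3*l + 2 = (l + 2)*(l + 1)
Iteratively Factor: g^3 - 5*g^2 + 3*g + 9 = (g - 3)*(g^2 - 2*g - 3) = (g - 3)^2*(g + 1)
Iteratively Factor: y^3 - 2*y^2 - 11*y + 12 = (y - 4)*(y^2 + 2*y - 3) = (y - 4)*(y - 1)*(y + 3)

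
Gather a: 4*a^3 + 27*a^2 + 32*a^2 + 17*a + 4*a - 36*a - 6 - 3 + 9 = 4*a^3 + 59*a^2 - 15*a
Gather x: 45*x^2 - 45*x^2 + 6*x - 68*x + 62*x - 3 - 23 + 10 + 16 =0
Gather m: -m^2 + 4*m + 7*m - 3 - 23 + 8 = -m^2 + 11*m - 18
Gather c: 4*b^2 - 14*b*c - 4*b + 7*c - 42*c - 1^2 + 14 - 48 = 4*b^2 - 4*b + c*(-14*b - 35) - 35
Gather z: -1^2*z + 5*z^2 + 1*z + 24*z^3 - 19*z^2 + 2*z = 24*z^3 - 14*z^2 + 2*z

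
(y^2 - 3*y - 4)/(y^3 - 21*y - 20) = (y - 4)/(y^2 - y - 20)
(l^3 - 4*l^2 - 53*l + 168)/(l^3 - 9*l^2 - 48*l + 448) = (l - 3)/(l - 8)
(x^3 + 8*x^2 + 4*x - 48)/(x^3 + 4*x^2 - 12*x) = (x + 4)/x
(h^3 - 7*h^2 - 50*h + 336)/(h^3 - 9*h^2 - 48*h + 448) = (h - 6)/(h - 8)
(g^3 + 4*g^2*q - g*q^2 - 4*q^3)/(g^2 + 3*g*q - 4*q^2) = g + q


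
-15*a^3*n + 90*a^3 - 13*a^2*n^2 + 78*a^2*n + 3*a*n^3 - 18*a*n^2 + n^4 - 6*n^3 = (-3*a + n)*(a + n)*(5*a + n)*(n - 6)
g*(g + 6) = g^2 + 6*g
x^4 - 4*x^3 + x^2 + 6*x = x*(x - 3)*(x - 2)*(x + 1)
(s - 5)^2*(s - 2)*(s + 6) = s^4 - 6*s^3 - 27*s^2 + 220*s - 300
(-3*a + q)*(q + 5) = -3*a*q - 15*a + q^2 + 5*q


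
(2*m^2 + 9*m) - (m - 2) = 2*m^2 + 8*m + 2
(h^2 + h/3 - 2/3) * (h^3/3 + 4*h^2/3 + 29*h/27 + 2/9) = h^5/3 + 13*h^4/9 + 35*h^3/27 - 25*h^2/81 - 52*h/81 - 4/27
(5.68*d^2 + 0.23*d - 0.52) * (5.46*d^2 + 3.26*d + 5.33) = 31.0128*d^4 + 19.7726*d^3 + 28.185*d^2 - 0.4693*d - 2.7716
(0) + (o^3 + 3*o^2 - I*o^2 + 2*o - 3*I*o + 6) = o^3 + 3*o^2 - I*o^2 + 2*o - 3*I*o + 6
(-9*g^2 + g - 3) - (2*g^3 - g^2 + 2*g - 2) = -2*g^3 - 8*g^2 - g - 1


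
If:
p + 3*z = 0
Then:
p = -3*z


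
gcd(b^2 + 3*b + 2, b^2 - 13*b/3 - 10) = 1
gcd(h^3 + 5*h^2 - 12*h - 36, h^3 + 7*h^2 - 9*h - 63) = h - 3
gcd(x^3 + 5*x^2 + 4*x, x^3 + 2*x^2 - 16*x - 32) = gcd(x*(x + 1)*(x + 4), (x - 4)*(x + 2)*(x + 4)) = x + 4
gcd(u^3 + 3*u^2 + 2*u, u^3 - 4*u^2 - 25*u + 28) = 1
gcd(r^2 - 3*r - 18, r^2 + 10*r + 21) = r + 3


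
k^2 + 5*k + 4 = (k + 1)*(k + 4)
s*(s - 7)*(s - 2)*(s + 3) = s^4 - 6*s^3 - 13*s^2 + 42*s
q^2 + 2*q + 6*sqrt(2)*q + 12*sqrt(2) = (q + 2)*(q + 6*sqrt(2))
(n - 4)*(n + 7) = n^2 + 3*n - 28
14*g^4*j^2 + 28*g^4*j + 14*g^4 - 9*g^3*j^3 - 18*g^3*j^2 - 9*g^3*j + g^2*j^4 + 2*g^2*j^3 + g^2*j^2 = (-7*g + j)*(-2*g + j)*(g*j + g)^2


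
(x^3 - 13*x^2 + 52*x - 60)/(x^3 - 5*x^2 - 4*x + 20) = (x - 6)/(x + 2)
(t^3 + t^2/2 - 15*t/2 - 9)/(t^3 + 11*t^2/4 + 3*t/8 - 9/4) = 4*(t - 3)/(4*t - 3)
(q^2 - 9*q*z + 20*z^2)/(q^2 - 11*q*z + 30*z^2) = (-q + 4*z)/(-q + 6*z)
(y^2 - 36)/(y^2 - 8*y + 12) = (y + 6)/(y - 2)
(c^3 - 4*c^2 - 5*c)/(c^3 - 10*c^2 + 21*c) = (c^2 - 4*c - 5)/(c^2 - 10*c + 21)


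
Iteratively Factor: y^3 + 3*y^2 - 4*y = (y)*(y^2 + 3*y - 4) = y*(y - 1)*(y + 4)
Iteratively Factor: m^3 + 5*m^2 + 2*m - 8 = (m + 4)*(m^2 + m - 2) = (m + 2)*(m + 4)*(m - 1)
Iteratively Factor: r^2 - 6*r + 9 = (r - 3)*(r - 3)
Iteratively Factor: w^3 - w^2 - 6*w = (w - 3)*(w^2 + 2*w) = (w - 3)*(w + 2)*(w)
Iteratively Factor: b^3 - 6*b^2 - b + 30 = (b + 2)*(b^2 - 8*b + 15) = (b - 5)*(b + 2)*(b - 3)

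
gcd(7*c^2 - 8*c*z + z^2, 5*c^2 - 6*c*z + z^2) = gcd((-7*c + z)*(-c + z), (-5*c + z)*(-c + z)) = -c + z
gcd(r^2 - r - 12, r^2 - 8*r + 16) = r - 4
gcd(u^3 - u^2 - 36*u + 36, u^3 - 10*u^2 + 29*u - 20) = u - 1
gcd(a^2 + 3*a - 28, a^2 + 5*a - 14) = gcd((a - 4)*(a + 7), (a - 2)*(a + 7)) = a + 7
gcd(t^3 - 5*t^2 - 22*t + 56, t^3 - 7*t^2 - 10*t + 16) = 1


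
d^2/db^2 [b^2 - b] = 2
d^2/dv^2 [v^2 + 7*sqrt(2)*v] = 2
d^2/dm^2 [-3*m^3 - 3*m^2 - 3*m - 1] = -18*m - 6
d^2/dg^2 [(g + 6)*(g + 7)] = 2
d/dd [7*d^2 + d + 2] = 14*d + 1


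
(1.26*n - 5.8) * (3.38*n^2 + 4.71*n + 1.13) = 4.2588*n^3 - 13.6694*n^2 - 25.8942*n - 6.554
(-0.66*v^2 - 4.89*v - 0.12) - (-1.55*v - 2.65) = -0.66*v^2 - 3.34*v + 2.53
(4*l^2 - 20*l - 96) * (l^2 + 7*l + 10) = 4*l^4 + 8*l^3 - 196*l^2 - 872*l - 960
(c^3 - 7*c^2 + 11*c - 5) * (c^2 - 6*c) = c^5 - 13*c^4 + 53*c^3 - 71*c^2 + 30*c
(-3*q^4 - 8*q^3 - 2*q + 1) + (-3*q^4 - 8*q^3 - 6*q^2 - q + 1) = -6*q^4 - 16*q^3 - 6*q^2 - 3*q + 2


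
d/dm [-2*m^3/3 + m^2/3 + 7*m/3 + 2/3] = -2*m^2 + 2*m/3 + 7/3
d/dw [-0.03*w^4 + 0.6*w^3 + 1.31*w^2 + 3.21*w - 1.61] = -0.12*w^3 + 1.8*w^2 + 2.62*w + 3.21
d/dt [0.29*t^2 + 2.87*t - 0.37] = 0.58*t + 2.87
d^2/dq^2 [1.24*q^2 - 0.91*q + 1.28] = 2.48000000000000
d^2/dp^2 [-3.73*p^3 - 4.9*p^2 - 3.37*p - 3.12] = -22.38*p - 9.8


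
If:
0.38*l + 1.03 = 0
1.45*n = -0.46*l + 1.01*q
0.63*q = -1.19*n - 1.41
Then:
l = -2.71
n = -0.30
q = -1.67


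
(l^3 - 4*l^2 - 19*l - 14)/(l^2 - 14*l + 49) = (l^2 + 3*l + 2)/(l - 7)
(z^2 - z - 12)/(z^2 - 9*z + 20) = (z + 3)/(z - 5)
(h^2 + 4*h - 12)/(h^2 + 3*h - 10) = (h + 6)/(h + 5)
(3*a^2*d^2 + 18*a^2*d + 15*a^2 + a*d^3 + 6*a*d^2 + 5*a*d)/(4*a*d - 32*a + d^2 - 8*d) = a*(3*a*d^2 + 18*a*d + 15*a + d^3 + 6*d^2 + 5*d)/(4*a*d - 32*a + d^2 - 8*d)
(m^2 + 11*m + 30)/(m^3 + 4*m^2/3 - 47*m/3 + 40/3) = 3*(m + 6)/(3*m^2 - 11*m + 8)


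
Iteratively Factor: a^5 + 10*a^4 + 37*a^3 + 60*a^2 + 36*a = (a + 2)*(a^4 + 8*a^3 + 21*a^2 + 18*a) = a*(a + 2)*(a^3 + 8*a^2 + 21*a + 18) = a*(a + 2)^2*(a^2 + 6*a + 9) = a*(a + 2)^2*(a + 3)*(a + 3)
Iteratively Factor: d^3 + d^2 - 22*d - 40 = (d + 4)*(d^2 - 3*d - 10) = (d - 5)*(d + 4)*(d + 2)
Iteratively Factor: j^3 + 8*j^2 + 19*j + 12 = (j + 4)*(j^2 + 4*j + 3) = (j + 1)*(j + 4)*(j + 3)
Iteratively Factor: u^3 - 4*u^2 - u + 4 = (u - 1)*(u^2 - 3*u - 4) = (u - 4)*(u - 1)*(u + 1)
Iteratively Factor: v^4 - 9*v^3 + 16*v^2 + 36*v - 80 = (v - 5)*(v^3 - 4*v^2 - 4*v + 16) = (v - 5)*(v - 4)*(v^2 - 4) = (v - 5)*(v - 4)*(v + 2)*(v - 2)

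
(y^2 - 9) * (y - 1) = y^3 - y^2 - 9*y + 9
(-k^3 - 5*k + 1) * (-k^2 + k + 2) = k^5 - k^4 + 3*k^3 - 6*k^2 - 9*k + 2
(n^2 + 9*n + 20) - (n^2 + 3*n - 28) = 6*n + 48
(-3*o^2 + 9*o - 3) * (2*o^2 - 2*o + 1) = -6*o^4 + 24*o^3 - 27*o^2 + 15*o - 3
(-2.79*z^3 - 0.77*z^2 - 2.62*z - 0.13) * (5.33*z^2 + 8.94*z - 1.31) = -14.8707*z^5 - 29.0467*z^4 - 17.1935*z^3 - 23.107*z^2 + 2.27*z + 0.1703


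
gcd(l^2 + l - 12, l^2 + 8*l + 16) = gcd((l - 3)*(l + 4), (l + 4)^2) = l + 4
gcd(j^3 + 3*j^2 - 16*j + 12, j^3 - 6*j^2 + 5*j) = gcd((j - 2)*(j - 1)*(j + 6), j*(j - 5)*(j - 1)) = j - 1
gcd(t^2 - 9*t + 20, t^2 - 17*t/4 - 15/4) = t - 5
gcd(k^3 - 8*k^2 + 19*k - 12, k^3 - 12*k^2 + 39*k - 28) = k^2 - 5*k + 4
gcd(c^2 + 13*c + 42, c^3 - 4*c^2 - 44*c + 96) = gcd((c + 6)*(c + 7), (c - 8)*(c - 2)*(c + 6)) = c + 6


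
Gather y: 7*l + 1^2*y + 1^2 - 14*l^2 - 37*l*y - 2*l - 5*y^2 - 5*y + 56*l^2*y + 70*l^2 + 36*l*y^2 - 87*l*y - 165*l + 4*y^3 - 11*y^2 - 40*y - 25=56*l^2 - 160*l + 4*y^3 + y^2*(36*l - 16) + y*(56*l^2 - 124*l - 44) - 24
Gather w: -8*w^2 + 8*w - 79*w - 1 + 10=-8*w^2 - 71*w + 9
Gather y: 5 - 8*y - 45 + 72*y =64*y - 40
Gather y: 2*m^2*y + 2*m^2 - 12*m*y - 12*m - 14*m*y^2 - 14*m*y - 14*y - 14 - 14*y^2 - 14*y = 2*m^2 - 12*m + y^2*(-14*m - 14) + y*(2*m^2 - 26*m - 28) - 14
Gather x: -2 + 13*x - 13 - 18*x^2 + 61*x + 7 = -18*x^2 + 74*x - 8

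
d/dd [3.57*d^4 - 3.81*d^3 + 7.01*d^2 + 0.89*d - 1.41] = 14.28*d^3 - 11.43*d^2 + 14.02*d + 0.89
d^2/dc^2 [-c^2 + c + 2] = -2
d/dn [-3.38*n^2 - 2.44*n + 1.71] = -6.76*n - 2.44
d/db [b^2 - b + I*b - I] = 2*b - 1 + I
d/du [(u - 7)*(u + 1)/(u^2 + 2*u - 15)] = 8*(u^2 - 2*u + 13)/(u^4 + 4*u^3 - 26*u^2 - 60*u + 225)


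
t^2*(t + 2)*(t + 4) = t^4 + 6*t^3 + 8*t^2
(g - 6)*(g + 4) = g^2 - 2*g - 24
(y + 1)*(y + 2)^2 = y^3 + 5*y^2 + 8*y + 4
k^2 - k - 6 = (k - 3)*(k + 2)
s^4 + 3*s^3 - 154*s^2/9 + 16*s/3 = s*(s - 8/3)*(s - 1/3)*(s + 6)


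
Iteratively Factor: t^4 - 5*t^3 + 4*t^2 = (t)*(t^3 - 5*t^2 + 4*t) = t^2*(t^2 - 5*t + 4) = t^2*(t - 1)*(t - 4)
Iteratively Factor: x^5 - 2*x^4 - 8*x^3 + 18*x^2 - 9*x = (x + 3)*(x^4 - 5*x^3 + 7*x^2 - 3*x) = (x - 3)*(x + 3)*(x^3 - 2*x^2 + x) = (x - 3)*(x - 1)*(x + 3)*(x^2 - x) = (x - 3)*(x - 1)^2*(x + 3)*(x)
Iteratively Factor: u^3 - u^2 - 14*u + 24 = (u + 4)*(u^2 - 5*u + 6) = (u - 2)*(u + 4)*(u - 3)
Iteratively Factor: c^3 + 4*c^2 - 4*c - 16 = (c + 4)*(c^2 - 4) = (c - 2)*(c + 4)*(c + 2)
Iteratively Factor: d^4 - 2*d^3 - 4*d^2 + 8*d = (d)*(d^3 - 2*d^2 - 4*d + 8) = d*(d - 2)*(d^2 - 4) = d*(d - 2)*(d + 2)*(d - 2)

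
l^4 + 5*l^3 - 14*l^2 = l^2*(l - 2)*(l + 7)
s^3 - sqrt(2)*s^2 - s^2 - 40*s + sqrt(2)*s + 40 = (s - 1)*(s - 5*sqrt(2))*(s + 4*sqrt(2))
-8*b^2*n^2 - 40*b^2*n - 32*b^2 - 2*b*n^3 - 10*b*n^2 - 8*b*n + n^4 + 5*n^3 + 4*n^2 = (-4*b + n)*(2*b + n)*(n + 1)*(n + 4)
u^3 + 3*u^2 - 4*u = u*(u - 1)*(u + 4)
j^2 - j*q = j*(j - q)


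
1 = 1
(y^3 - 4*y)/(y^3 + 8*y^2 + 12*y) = (y - 2)/(y + 6)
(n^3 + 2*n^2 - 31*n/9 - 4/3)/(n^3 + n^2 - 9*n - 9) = (n^2 - n - 4/9)/(n^2 - 2*n - 3)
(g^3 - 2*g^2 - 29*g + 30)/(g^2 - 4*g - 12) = (g^2 + 4*g - 5)/(g + 2)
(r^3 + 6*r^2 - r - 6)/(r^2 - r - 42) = (r^2 - 1)/(r - 7)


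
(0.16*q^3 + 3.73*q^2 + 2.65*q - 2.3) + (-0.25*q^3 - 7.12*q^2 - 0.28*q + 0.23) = -0.09*q^3 - 3.39*q^2 + 2.37*q - 2.07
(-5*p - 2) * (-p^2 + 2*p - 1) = 5*p^3 - 8*p^2 + p + 2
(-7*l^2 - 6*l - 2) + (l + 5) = -7*l^2 - 5*l + 3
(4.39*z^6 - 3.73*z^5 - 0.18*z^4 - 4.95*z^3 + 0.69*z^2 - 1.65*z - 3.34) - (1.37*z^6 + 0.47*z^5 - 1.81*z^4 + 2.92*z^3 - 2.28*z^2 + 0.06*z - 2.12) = 3.02*z^6 - 4.2*z^5 + 1.63*z^4 - 7.87*z^3 + 2.97*z^2 - 1.71*z - 1.22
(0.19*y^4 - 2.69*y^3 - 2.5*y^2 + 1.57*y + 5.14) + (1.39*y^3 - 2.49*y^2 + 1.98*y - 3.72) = 0.19*y^4 - 1.3*y^3 - 4.99*y^2 + 3.55*y + 1.42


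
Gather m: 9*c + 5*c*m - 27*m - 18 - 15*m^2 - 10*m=9*c - 15*m^2 + m*(5*c - 37) - 18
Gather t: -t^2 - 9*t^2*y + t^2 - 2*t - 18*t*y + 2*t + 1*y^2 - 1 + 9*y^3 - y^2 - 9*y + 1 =-9*t^2*y - 18*t*y + 9*y^3 - 9*y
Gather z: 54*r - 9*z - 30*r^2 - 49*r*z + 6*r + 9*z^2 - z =-30*r^2 + 60*r + 9*z^2 + z*(-49*r - 10)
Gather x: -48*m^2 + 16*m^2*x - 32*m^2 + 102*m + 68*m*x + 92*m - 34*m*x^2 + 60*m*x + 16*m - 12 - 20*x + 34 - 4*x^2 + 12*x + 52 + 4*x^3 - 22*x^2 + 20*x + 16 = -80*m^2 + 210*m + 4*x^3 + x^2*(-34*m - 26) + x*(16*m^2 + 128*m + 12) + 90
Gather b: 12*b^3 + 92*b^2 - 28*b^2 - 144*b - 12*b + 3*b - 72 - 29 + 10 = 12*b^3 + 64*b^2 - 153*b - 91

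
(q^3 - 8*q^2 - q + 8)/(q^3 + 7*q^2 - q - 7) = (q - 8)/(q + 7)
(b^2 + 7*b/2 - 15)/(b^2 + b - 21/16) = 8*(2*b^2 + 7*b - 30)/(16*b^2 + 16*b - 21)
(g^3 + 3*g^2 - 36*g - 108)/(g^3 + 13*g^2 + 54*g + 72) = (g - 6)/(g + 4)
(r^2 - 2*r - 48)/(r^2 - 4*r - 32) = (r + 6)/(r + 4)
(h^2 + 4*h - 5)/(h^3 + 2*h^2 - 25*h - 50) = (h - 1)/(h^2 - 3*h - 10)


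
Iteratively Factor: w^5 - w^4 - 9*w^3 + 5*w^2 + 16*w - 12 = (w + 2)*(w^4 - 3*w^3 - 3*w^2 + 11*w - 6) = (w + 2)^2*(w^3 - 5*w^2 + 7*w - 3) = (w - 3)*(w + 2)^2*(w^2 - 2*w + 1) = (w - 3)*(w - 1)*(w + 2)^2*(w - 1)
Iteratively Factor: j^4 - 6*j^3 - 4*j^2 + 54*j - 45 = (j - 1)*(j^3 - 5*j^2 - 9*j + 45) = (j - 1)*(j + 3)*(j^2 - 8*j + 15) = (j - 5)*(j - 1)*(j + 3)*(j - 3)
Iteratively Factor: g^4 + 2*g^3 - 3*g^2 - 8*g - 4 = (g + 1)*(g^3 + g^2 - 4*g - 4) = (g - 2)*(g + 1)*(g^2 + 3*g + 2) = (g - 2)*(g + 1)^2*(g + 2)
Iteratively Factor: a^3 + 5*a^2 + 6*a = (a + 3)*(a^2 + 2*a) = a*(a + 3)*(a + 2)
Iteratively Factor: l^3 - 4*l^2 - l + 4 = (l - 1)*(l^2 - 3*l - 4) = (l - 4)*(l - 1)*(l + 1)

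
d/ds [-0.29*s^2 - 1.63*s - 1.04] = -0.58*s - 1.63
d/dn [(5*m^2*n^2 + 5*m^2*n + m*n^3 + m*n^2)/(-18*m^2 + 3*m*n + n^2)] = m*(-n*(3*m + 2*n)*(5*m*n + 5*m + n^2 + n) + (-18*m^2 + 3*m*n + n^2)*(10*m*n + 5*m + 3*n^2 + 2*n))/(-18*m^2 + 3*m*n + n^2)^2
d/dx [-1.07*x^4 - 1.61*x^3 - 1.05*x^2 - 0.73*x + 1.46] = -4.28*x^3 - 4.83*x^2 - 2.1*x - 0.73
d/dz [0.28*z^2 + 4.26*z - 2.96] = 0.56*z + 4.26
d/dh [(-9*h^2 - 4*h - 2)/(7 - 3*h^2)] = 2*(-6*h^2 - 69*h - 14)/(9*h^4 - 42*h^2 + 49)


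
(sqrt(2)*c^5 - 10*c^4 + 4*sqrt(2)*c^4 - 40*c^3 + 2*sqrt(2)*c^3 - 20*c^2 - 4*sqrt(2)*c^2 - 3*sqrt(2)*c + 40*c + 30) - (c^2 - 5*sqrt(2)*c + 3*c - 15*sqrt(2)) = sqrt(2)*c^5 - 10*c^4 + 4*sqrt(2)*c^4 - 40*c^3 + 2*sqrt(2)*c^3 - 21*c^2 - 4*sqrt(2)*c^2 + 2*sqrt(2)*c + 37*c + 15*sqrt(2) + 30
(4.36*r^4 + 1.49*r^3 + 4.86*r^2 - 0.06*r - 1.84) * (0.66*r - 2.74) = 2.8776*r^5 - 10.963*r^4 - 0.875*r^3 - 13.356*r^2 - 1.05*r + 5.0416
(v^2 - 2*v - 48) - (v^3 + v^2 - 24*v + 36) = -v^3 + 22*v - 84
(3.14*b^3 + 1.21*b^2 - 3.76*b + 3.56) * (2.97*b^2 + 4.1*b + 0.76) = 9.3258*b^5 + 16.4677*b^4 - 3.8198*b^3 - 3.9232*b^2 + 11.7384*b + 2.7056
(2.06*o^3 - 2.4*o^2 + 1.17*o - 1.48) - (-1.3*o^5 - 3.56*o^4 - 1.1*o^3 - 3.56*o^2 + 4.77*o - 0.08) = 1.3*o^5 + 3.56*o^4 + 3.16*o^3 + 1.16*o^2 - 3.6*o - 1.4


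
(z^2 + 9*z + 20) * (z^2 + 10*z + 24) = z^4 + 19*z^3 + 134*z^2 + 416*z + 480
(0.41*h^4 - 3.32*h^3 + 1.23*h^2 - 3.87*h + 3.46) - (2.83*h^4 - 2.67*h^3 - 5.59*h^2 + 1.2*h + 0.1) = -2.42*h^4 - 0.65*h^3 + 6.82*h^2 - 5.07*h + 3.36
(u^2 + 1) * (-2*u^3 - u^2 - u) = -2*u^5 - u^4 - 3*u^3 - u^2 - u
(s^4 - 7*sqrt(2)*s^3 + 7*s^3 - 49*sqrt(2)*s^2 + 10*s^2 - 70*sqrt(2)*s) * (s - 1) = s^5 - 7*sqrt(2)*s^4 + 6*s^4 - 42*sqrt(2)*s^3 + 3*s^3 - 21*sqrt(2)*s^2 - 10*s^2 + 70*sqrt(2)*s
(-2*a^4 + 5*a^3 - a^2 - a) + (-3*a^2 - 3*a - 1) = -2*a^4 + 5*a^3 - 4*a^2 - 4*a - 1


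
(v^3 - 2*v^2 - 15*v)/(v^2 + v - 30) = v*(v + 3)/(v + 6)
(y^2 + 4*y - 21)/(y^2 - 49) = (y - 3)/(y - 7)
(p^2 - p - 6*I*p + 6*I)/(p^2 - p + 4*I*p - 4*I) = (p - 6*I)/(p + 4*I)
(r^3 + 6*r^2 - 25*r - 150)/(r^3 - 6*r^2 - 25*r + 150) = (r + 6)/(r - 6)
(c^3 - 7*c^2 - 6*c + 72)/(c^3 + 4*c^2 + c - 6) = (c^2 - 10*c + 24)/(c^2 + c - 2)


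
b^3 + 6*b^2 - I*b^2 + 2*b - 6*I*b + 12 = (b + 6)*(b - 2*I)*(b + I)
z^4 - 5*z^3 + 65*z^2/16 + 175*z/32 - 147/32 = (z - 7/2)*(z - 7/4)*(z - 3/4)*(z + 1)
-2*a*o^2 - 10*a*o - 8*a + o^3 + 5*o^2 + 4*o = (-2*a + o)*(o + 1)*(o + 4)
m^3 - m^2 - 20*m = m*(m - 5)*(m + 4)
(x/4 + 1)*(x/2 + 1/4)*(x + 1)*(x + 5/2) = x^4/8 + x^3 + 81*x^2/32 + 73*x/32 + 5/8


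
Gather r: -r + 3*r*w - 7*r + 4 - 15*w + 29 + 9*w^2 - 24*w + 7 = r*(3*w - 8) + 9*w^2 - 39*w + 40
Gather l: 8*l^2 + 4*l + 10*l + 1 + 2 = 8*l^2 + 14*l + 3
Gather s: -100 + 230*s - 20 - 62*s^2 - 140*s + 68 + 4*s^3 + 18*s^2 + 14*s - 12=4*s^3 - 44*s^2 + 104*s - 64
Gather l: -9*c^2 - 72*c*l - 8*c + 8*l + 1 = -9*c^2 - 8*c + l*(8 - 72*c) + 1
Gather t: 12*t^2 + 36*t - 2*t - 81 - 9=12*t^2 + 34*t - 90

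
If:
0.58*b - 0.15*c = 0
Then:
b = 0.258620689655172*c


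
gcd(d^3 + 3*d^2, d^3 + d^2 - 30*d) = d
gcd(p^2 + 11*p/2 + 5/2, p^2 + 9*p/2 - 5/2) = p + 5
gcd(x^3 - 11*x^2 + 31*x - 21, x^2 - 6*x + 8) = 1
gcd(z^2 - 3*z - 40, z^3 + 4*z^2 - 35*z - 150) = z + 5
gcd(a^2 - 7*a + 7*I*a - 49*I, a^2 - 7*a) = a - 7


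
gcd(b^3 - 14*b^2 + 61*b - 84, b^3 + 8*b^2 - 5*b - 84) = b - 3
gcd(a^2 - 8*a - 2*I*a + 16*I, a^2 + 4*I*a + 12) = a - 2*I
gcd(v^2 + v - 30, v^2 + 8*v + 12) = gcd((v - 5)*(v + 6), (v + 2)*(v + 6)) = v + 6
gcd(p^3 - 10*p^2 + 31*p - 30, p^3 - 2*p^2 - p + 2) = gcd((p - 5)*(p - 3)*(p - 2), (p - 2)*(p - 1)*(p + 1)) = p - 2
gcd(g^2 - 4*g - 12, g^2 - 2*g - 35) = 1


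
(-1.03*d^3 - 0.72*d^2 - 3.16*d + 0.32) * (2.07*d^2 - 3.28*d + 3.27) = -2.1321*d^5 + 1.888*d^4 - 7.5477*d^3 + 8.6728*d^2 - 11.3828*d + 1.0464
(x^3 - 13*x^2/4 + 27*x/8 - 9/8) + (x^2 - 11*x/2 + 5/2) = x^3 - 9*x^2/4 - 17*x/8 + 11/8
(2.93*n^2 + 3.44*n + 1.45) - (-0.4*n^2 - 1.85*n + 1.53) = 3.33*n^2 + 5.29*n - 0.0800000000000001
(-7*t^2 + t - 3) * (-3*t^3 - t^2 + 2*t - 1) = 21*t^5 + 4*t^4 - 6*t^3 + 12*t^2 - 7*t + 3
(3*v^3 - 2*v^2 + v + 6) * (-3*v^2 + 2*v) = -9*v^5 + 12*v^4 - 7*v^3 - 16*v^2 + 12*v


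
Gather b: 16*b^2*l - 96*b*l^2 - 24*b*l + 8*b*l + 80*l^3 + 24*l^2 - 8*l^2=16*b^2*l + b*(-96*l^2 - 16*l) + 80*l^3 + 16*l^2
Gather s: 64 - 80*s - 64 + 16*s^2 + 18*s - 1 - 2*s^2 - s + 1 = 14*s^2 - 63*s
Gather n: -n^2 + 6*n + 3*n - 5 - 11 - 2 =-n^2 + 9*n - 18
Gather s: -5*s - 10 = -5*s - 10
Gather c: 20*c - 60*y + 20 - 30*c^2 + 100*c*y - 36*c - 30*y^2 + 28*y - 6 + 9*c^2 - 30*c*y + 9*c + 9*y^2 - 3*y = -21*c^2 + c*(70*y - 7) - 21*y^2 - 35*y + 14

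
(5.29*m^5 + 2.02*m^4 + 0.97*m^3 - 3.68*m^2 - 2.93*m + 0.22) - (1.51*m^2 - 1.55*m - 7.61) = 5.29*m^5 + 2.02*m^4 + 0.97*m^3 - 5.19*m^2 - 1.38*m + 7.83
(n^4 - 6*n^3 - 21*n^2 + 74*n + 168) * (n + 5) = n^5 - n^4 - 51*n^3 - 31*n^2 + 538*n + 840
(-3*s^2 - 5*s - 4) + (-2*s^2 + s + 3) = -5*s^2 - 4*s - 1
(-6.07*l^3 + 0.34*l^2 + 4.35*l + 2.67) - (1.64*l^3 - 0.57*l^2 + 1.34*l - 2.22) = -7.71*l^3 + 0.91*l^2 + 3.01*l + 4.89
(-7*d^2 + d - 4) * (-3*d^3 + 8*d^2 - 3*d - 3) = 21*d^5 - 59*d^4 + 41*d^3 - 14*d^2 + 9*d + 12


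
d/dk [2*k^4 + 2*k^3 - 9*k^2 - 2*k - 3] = 8*k^3 + 6*k^2 - 18*k - 2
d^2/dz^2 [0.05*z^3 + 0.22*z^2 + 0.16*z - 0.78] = 0.3*z + 0.44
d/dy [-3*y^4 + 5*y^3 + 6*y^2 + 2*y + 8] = -12*y^3 + 15*y^2 + 12*y + 2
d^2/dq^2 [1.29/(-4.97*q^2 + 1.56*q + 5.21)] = (-63.728322*q^2 + 20.003256*q + 1.29*(9.94*q - 1.56)*(19.88*q - 3.12) + 66.805746)/(-4.97*q^2 + 1.56*q + 5.21)^3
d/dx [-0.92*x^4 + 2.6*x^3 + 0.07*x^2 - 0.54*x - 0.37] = -3.68*x^3 + 7.8*x^2 + 0.14*x - 0.54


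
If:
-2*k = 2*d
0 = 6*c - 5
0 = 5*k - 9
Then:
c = 5/6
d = -9/5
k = 9/5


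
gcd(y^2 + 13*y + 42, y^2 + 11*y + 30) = y + 6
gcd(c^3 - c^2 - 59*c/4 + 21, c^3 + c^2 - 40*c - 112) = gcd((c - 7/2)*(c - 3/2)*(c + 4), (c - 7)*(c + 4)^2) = c + 4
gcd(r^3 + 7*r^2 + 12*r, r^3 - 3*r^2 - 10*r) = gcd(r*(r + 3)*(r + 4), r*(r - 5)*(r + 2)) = r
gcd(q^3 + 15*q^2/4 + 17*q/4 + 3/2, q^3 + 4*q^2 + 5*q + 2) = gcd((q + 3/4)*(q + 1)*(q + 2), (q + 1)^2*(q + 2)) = q^2 + 3*q + 2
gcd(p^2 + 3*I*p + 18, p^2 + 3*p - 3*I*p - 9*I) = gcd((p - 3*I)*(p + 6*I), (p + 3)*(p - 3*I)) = p - 3*I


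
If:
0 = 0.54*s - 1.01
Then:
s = 1.87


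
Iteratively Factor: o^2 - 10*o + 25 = (o - 5)*(o - 5)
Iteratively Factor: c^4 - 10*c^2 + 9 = (c - 1)*(c^3 + c^2 - 9*c - 9) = (c - 3)*(c - 1)*(c^2 + 4*c + 3) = (c - 3)*(c - 1)*(c + 3)*(c + 1)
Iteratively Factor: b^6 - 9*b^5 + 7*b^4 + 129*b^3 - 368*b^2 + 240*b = (b - 3)*(b^5 - 6*b^4 - 11*b^3 + 96*b^2 - 80*b) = b*(b - 3)*(b^4 - 6*b^3 - 11*b^2 + 96*b - 80) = b*(b - 3)*(b - 1)*(b^3 - 5*b^2 - 16*b + 80) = b*(b - 4)*(b - 3)*(b - 1)*(b^2 - b - 20) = b*(b - 4)*(b - 3)*(b - 1)*(b + 4)*(b - 5)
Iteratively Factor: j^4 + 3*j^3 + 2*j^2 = (j + 1)*(j^3 + 2*j^2) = (j + 1)*(j + 2)*(j^2) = j*(j + 1)*(j + 2)*(j)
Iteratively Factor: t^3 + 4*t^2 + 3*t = (t)*(t^2 + 4*t + 3) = t*(t + 1)*(t + 3)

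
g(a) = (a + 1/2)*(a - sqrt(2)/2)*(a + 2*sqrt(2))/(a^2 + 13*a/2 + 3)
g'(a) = (-2*a - 13/2)*(a + 1/2)*(a - sqrt(2)/2)*(a + 2*sqrt(2))/(a^2 + 13*a/2 + 3)^2 + (a + 1/2)*(a - sqrt(2)/2)/(a^2 + 13*a/2 + 3) + (a + 1/2)*(a + 2*sqrt(2))/(a^2 + 13*a/2 + 3) + (a - sqrt(2)/2)*(a + 2*sqrt(2))/(a^2 + 13*a/2 + 3) = (a^2 + 12*a + 2 + 9*sqrt(2))/(a^2 + 12*a + 36)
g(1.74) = 0.61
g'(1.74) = 0.64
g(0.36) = -0.17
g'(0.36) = 0.47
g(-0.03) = -0.35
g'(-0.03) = 0.40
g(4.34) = 2.52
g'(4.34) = 0.80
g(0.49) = -0.11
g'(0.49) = 0.49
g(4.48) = 2.63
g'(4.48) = 0.81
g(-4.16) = 3.52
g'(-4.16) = -5.28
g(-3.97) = 2.63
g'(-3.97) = -4.16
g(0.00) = -0.33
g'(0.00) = 0.41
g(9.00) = 6.54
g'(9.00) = 0.91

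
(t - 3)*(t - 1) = t^2 - 4*t + 3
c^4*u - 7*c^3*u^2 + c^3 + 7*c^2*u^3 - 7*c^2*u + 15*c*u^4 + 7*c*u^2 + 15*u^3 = (c - 5*u)*(c - 3*u)*(c + u)*(c*u + 1)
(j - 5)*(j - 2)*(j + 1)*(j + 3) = j^4 - 3*j^3 - 15*j^2 + 19*j + 30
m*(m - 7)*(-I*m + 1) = -I*m^3 + m^2 + 7*I*m^2 - 7*m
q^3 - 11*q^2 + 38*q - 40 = (q - 5)*(q - 4)*(q - 2)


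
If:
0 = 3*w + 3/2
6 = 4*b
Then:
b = 3/2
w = -1/2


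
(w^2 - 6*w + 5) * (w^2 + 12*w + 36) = w^4 + 6*w^3 - 31*w^2 - 156*w + 180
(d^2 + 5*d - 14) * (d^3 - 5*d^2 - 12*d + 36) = d^5 - 51*d^3 + 46*d^2 + 348*d - 504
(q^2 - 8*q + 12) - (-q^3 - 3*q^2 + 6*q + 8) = q^3 + 4*q^2 - 14*q + 4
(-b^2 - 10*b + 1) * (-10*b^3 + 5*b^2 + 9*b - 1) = 10*b^5 + 95*b^4 - 69*b^3 - 84*b^2 + 19*b - 1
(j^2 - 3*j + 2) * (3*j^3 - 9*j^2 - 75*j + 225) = 3*j^5 - 18*j^4 - 42*j^3 + 432*j^2 - 825*j + 450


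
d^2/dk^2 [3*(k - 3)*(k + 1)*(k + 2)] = 18*k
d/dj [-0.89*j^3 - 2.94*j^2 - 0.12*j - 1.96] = -2.67*j^2 - 5.88*j - 0.12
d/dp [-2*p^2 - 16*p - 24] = -4*p - 16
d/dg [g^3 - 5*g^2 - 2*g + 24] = 3*g^2 - 10*g - 2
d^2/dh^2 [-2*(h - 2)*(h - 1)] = -4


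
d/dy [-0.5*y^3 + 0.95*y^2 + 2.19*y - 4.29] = -1.5*y^2 + 1.9*y + 2.19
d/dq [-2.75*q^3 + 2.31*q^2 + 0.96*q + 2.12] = -8.25*q^2 + 4.62*q + 0.96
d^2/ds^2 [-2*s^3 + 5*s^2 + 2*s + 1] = 10 - 12*s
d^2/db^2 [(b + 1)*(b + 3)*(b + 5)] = 6*b + 18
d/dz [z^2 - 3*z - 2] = 2*z - 3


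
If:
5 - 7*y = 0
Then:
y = 5/7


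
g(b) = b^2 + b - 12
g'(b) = 2*b + 1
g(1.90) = -6.49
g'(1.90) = 4.80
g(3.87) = 6.85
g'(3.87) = 8.74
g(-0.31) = -12.21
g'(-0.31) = 0.38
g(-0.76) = -12.18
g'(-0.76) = -0.52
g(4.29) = 10.69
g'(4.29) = 9.58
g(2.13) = -5.33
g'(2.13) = 5.26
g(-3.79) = -1.43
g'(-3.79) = -6.58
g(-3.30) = -4.41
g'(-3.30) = -5.60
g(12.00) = 144.00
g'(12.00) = 25.00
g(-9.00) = 60.00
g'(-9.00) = -17.00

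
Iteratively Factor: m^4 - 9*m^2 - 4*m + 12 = (m + 2)*(m^3 - 2*m^2 - 5*m + 6) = (m - 1)*(m + 2)*(m^2 - m - 6) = (m - 1)*(m + 2)^2*(m - 3)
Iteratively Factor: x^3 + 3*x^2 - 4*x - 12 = (x - 2)*(x^2 + 5*x + 6) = (x - 2)*(x + 2)*(x + 3)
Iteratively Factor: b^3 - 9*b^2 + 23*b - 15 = (b - 1)*(b^2 - 8*b + 15) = (b - 5)*(b - 1)*(b - 3)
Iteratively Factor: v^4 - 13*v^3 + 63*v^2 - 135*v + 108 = (v - 3)*(v^3 - 10*v^2 + 33*v - 36) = (v - 4)*(v - 3)*(v^2 - 6*v + 9) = (v - 4)*(v - 3)^2*(v - 3)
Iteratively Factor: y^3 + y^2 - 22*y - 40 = (y + 2)*(y^2 - y - 20) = (y + 2)*(y + 4)*(y - 5)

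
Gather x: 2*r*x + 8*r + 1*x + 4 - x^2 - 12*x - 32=8*r - x^2 + x*(2*r - 11) - 28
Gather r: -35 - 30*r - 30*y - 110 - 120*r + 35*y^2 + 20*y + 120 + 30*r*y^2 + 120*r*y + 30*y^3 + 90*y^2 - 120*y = r*(30*y^2 + 120*y - 150) + 30*y^3 + 125*y^2 - 130*y - 25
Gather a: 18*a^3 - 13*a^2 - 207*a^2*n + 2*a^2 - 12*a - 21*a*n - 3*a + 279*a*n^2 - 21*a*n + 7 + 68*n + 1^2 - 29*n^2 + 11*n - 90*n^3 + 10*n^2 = 18*a^3 + a^2*(-207*n - 11) + a*(279*n^2 - 42*n - 15) - 90*n^3 - 19*n^2 + 79*n + 8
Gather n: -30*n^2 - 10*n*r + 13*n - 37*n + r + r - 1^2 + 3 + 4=-30*n^2 + n*(-10*r - 24) + 2*r + 6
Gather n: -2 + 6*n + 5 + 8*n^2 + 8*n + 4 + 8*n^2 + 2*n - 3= 16*n^2 + 16*n + 4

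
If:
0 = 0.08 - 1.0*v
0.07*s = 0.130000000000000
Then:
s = 1.86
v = 0.08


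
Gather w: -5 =-5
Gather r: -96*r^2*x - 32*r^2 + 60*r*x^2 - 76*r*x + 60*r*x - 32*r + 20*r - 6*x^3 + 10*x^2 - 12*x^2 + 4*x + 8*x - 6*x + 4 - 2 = r^2*(-96*x - 32) + r*(60*x^2 - 16*x - 12) - 6*x^3 - 2*x^2 + 6*x + 2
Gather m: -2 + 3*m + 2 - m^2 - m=-m^2 + 2*m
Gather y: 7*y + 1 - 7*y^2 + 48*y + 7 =-7*y^2 + 55*y + 8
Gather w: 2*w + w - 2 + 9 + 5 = 3*w + 12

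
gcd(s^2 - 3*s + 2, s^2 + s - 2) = s - 1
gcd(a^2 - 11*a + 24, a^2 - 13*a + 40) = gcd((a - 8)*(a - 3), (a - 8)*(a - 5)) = a - 8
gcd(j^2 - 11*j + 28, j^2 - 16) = j - 4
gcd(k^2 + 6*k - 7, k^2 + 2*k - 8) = 1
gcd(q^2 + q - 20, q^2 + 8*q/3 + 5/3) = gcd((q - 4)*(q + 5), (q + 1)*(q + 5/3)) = 1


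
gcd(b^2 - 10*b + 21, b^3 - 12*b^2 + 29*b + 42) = b - 7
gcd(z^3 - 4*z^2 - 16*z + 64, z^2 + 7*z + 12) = z + 4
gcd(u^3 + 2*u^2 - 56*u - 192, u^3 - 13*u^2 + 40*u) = u - 8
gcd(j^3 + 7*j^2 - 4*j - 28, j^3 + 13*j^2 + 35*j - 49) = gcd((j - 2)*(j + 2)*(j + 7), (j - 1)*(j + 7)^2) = j + 7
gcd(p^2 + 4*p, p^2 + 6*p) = p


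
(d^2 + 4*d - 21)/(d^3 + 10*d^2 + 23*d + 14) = (d - 3)/(d^2 + 3*d + 2)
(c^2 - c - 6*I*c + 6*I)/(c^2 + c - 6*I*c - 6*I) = (c - 1)/(c + 1)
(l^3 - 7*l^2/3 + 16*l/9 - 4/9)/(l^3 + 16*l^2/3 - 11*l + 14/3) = (l - 2/3)/(l + 7)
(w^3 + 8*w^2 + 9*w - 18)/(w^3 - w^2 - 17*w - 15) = (w^2 + 5*w - 6)/(w^2 - 4*w - 5)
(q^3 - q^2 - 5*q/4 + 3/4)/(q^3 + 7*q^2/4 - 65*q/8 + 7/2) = 2*(2*q^2 - q - 3)/(4*q^2 + 9*q - 28)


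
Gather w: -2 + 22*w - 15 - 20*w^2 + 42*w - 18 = -20*w^2 + 64*w - 35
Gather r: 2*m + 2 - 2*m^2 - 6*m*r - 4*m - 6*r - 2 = -2*m^2 - 2*m + r*(-6*m - 6)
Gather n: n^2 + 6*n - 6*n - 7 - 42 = n^2 - 49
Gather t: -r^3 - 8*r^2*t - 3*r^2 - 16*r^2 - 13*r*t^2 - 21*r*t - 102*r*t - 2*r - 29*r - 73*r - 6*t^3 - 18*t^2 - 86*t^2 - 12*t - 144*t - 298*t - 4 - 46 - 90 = -r^3 - 19*r^2 - 104*r - 6*t^3 + t^2*(-13*r - 104) + t*(-8*r^2 - 123*r - 454) - 140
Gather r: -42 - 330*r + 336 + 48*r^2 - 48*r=48*r^2 - 378*r + 294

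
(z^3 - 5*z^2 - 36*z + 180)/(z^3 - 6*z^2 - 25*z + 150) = (z + 6)/(z + 5)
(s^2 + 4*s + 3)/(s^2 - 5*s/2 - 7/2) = 2*(s + 3)/(2*s - 7)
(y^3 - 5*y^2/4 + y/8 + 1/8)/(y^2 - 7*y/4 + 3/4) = (8*y^2 - 2*y - 1)/(2*(4*y - 3))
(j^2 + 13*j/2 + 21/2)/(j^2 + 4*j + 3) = (j + 7/2)/(j + 1)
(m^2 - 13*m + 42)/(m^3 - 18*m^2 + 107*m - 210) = 1/(m - 5)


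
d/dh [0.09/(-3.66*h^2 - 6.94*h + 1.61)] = (0.6588*h + 0.6246)/(3.66*h^2 + 6.94*h - 1.61)^2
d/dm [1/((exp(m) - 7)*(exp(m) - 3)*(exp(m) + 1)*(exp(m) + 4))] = (-4*exp(3*m) + 15*exp(2*m) + 50*exp(m) - 65)*exp(m)/(exp(8*m) - 10*exp(7*m) - 25*exp(6*m) + 380*exp(5*m) + 143*exp(4*m) - 4090*exp(3*m) + 25*exp(2*m) + 10920*exp(m) + 7056)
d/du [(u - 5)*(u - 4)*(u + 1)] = 3*u^2 - 16*u + 11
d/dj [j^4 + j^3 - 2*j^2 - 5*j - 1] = 4*j^3 + 3*j^2 - 4*j - 5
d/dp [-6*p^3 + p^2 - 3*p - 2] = -18*p^2 + 2*p - 3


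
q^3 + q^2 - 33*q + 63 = (q - 3)^2*(q + 7)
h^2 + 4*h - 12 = (h - 2)*(h + 6)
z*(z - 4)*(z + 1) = z^3 - 3*z^2 - 4*z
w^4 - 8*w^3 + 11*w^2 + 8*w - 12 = (w - 6)*(w - 2)*(w - 1)*(w + 1)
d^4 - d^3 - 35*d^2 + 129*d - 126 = (d - 3)^2*(d - 2)*(d + 7)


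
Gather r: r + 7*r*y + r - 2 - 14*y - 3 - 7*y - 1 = r*(7*y + 2) - 21*y - 6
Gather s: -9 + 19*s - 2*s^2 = -2*s^2 + 19*s - 9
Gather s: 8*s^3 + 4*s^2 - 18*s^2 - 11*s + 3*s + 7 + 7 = 8*s^3 - 14*s^2 - 8*s + 14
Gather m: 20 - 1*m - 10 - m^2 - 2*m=-m^2 - 3*m + 10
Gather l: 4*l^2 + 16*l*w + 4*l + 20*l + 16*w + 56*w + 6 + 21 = 4*l^2 + l*(16*w + 24) + 72*w + 27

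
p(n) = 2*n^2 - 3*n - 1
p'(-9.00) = -39.00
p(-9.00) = 188.00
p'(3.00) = 9.00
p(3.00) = 8.00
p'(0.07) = -2.72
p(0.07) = -1.20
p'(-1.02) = -7.08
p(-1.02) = 4.14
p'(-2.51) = -13.04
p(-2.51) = 19.13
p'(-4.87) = -22.48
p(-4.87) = 61.04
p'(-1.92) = -10.68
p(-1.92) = 12.13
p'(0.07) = -2.72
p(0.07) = -1.20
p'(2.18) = 5.72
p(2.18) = 1.96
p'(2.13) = 5.52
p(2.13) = 1.68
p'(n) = 4*n - 3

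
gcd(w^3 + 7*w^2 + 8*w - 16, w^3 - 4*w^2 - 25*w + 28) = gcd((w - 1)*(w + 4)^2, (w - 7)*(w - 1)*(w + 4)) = w^2 + 3*w - 4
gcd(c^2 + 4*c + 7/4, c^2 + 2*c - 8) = 1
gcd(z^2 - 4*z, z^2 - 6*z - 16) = 1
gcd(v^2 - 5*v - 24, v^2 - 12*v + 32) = v - 8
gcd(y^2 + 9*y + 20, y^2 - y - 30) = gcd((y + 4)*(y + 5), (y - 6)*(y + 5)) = y + 5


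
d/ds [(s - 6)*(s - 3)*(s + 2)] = s*(3*s - 14)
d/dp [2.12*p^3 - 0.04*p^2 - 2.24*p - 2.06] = 6.36*p^2 - 0.08*p - 2.24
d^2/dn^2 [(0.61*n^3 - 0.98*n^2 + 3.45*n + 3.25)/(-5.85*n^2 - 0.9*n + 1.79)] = (-2.8421709430404e-14*n^5 - 260.21808*n^3 - 599.87007*n^2 - 331.154556*n - 78.165614)/(200.201625*n^6 + 92.40075*n^5 - 169.559325*n^4 - 55.8171*n^3 + 51.882255*n^2 + 8.65107*n - 5.735339)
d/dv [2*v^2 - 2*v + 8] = 4*v - 2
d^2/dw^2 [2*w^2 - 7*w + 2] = 4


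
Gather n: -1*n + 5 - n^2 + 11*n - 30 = -n^2 + 10*n - 25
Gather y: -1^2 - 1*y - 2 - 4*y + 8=5 - 5*y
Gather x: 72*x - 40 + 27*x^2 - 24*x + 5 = 27*x^2 + 48*x - 35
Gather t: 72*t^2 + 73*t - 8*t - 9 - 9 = 72*t^2 + 65*t - 18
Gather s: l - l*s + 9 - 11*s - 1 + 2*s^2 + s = l + 2*s^2 + s*(-l - 10) + 8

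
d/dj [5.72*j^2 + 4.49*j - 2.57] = 11.44*j + 4.49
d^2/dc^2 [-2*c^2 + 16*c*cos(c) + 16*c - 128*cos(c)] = -16*c*cos(c) - 32*sin(c) + 128*cos(c) - 4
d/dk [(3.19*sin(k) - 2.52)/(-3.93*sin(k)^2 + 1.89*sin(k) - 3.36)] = (12.5367*sin(k)^2 - 19.8072*sin(k) - 5.9556)*cos(k)/(15.4449*sin(k)^4 - 14.8554*sin(k)^3 + 29.9817*sin(k)^2 - 12.7008*sin(k) + 11.2896)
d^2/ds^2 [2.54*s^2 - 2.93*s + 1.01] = 5.08000000000000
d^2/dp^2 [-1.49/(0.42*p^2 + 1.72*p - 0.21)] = (0.525672*p^2 + 2.152752*p - 1.49*(0.84*p + 1.72)*(1.68*p + 3.44) - 0.262836)/(0.42*p^2 + 1.72*p - 0.21)^3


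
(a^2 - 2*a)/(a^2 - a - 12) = a*(2 - a)/(-a^2 + a + 12)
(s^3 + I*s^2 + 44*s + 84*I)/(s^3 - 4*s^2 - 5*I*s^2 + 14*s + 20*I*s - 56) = (s + 6*I)/(s - 4)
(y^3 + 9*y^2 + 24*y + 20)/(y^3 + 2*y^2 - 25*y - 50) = (y + 2)/(y - 5)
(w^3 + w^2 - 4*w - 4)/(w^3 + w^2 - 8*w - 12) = (w^2 - w - 2)/(w^2 - w - 6)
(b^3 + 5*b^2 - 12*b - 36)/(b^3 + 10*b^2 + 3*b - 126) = (b + 2)/(b + 7)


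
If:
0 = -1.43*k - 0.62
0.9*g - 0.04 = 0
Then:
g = 0.04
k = -0.43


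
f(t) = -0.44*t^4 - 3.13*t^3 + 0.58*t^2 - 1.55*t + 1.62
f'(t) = -1.76*t^3 - 9.39*t^2 + 1.16*t - 1.55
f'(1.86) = -43.20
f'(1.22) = -17.31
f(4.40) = -425.51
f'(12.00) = -4381.07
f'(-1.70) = -22.01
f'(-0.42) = -3.56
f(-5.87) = 141.38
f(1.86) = -24.66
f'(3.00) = -130.10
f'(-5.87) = 24.07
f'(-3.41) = -44.91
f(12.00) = -14465.94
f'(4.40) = -328.16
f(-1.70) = 17.63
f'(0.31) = -2.15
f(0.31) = 1.10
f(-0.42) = 2.59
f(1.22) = -6.07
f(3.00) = -117.96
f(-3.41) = 78.27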